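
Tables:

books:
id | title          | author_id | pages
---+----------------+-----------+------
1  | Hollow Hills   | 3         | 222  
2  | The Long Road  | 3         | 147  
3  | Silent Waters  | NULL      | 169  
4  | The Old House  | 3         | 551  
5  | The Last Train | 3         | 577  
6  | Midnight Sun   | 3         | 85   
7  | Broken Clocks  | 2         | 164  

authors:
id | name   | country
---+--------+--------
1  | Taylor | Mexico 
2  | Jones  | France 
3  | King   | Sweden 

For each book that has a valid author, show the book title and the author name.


INNER JOIN keeps only books rows whose author_id matches an id in authors. Walk through each book:
  - book 1 (Hollow Hills): author_id=3 -> matches King
  - book 2 (The Long Road): author_id=3 -> matches King
  - book 3 (Silent Waters): author_id=NULL, no match -> dropped
  - book 4 (The Old House): author_id=3 -> matches King
  - book 5 (The Last Train): author_id=3 -> matches King
  - book 6 (Midnight Sun): author_id=3 -> matches King
  - book 7 (Broken Clocks): author_id=2 -> matches Jones
So 1 of 7 rows is dropped.

SQL:
SELECT a.title, b.name AS author
FROM books a
INNER JOIN authors b ON a.author_id = b.id

Result:
title          | author
---------------+-------
Hollow Hills   | King  
The Long Road  | King  
The Old House  | King  
The Last Train | King  
Midnight Sun   | King  
Broken Clocks  | Jones 


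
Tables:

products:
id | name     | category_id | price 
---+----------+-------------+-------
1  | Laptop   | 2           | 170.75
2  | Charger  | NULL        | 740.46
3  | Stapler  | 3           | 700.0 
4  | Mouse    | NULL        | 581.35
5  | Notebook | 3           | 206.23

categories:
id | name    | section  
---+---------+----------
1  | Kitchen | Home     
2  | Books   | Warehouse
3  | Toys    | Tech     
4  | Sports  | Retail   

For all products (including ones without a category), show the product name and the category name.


LEFT JOIN keeps every row from products (the left table); where category_id has no match in categories, the category columns become NULL. Walk through each product:
  - product 1 (Laptop): category_id=2 -> matches Books
  - product 2 (Charger): category_id=NULL, no match -> kept with NULL
  - product 3 (Stapler): category_id=3 -> matches Toys
  - product 4 (Mouse): category_id=NULL, no match -> kept with NULL
  - product 5 (Notebook): category_id=3 -> matches Toys
All 5 rows appear; 2 have NULL category.

SQL:
SELECT a.name, b.name AS category
FROM products a
LEFT JOIN categories b ON a.category_id = b.id

Result:
name     | category
---------+---------
Laptop   | Books   
Charger  | NULL    
Stapler  | Toys    
Mouse    | NULL    
Notebook | Toys    


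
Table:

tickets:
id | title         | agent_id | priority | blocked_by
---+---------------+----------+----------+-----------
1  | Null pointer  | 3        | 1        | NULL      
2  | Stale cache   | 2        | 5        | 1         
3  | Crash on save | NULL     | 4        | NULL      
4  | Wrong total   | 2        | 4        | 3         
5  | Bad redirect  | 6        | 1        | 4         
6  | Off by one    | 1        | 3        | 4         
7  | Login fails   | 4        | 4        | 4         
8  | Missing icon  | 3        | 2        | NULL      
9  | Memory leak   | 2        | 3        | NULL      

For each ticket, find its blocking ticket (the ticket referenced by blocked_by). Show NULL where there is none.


This is a self-join: tickets is joined to a second copy of itself, matching each row's blocked_by to another row's id. Use LEFT JOIN so rows with blocked_by=NULL are kept.
  - ticket 1 (Null pointer): blocked_by=NULL -> NULL
  - ticket 2 (Stale cache): blocked_by=1 -> Null pointer
  - ticket 3 (Crash on save): blocked_by=NULL -> NULL
  - ticket 4 (Wrong total): blocked_by=3 -> Crash on save
  - ticket 5 (Bad redirect): blocked_by=4 -> Wrong total
  - ticket 6 (Off by one): blocked_by=4 -> Wrong total
  - ticket 7 (Login fails): blocked_by=4 -> Wrong total
  - ticket 8 (Missing icon): blocked_by=NULL -> NULL
  - ticket 9 (Memory leak): blocked_by=NULL -> NULL

SQL:
SELECT a.title AS item, b.title AS blocked_by
FROM tickets a
LEFT JOIN tickets b ON a.blocked_by = b.id

Result:
item          | blocked_by   
--------------+--------------
Null pointer  | NULL         
Stale cache   | Null pointer 
Crash on save | NULL         
Wrong total   | Crash on save
Bad redirect  | Wrong total  
Off by one    | Wrong total  
Login fails   | Wrong total  
Missing icon  | NULL         
Memory leak   | NULL         


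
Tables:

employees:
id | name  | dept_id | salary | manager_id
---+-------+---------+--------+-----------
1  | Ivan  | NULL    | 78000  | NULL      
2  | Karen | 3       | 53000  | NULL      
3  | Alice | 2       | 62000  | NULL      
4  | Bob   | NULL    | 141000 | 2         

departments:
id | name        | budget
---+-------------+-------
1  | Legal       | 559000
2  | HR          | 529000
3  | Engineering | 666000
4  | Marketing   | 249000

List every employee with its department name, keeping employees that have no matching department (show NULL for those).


LEFT JOIN keeps every row from employees (the left table); where dept_id has no match in departments, the department columns become NULL. Walk through each employee:
  - employee 1 (Ivan): dept_id=NULL, no match -> kept with NULL
  - employee 2 (Karen): dept_id=3 -> matches Engineering
  - employee 3 (Alice): dept_id=2 -> matches HR
  - employee 4 (Bob): dept_id=NULL, no match -> kept with NULL
All 4 rows appear; 2 have NULL department.

SQL:
SELECT a.name, b.name AS department
FROM employees a
LEFT JOIN departments b ON a.dept_id = b.id

Result:
name  | department 
------+------------
Ivan  | NULL       
Karen | Engineering
Alice | HR         
Bob   | NULL       


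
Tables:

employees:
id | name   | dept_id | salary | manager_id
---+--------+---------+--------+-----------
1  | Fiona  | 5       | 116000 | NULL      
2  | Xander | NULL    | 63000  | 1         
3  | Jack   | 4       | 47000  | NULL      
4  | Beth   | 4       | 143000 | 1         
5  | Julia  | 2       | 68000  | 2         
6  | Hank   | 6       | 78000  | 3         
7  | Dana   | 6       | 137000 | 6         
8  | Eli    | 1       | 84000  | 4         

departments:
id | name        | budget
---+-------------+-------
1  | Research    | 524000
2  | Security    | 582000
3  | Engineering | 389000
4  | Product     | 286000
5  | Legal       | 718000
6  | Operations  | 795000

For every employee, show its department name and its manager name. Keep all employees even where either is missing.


Two LEFT JOINs from the same base table employees: one to departments via dept_id, one to employees itself via manager_id. Both are LEFT so every employee is preserved.
Match against departments:
  - employee 1 (Fiona): dept_id=5 -> matches Legal
  - employee 2 (Xander): dept_id=NULL, no match -> kept with NULL
  - employee 3 (Jack): dept_id=4 -> matches Product
  - employee 4 (Beth): dept_id=4 -> matches Product
  - employee 5 (Julia): dept_id=2 -> matches Security
  - employee 6 (Hank): dept_id=6 -> matches Operations
  - employee 7 (Dana): dept_id=6 -> matches Operations
  - employee 8 (Eli): dept_id=1 -> matches Research
Match against employees (self):
  - employee 1 (Fiona): manager_id=NULL -> NULL
  - employee 2 (Xander): manager_id=1 -> Fiona
  - employee 3 (Jack): manager_id=NULL -> NULL
  - employee 4 (Beth): manager_id=1 -> Fiona
  - employee 5 (Julia): manager_id=2 -> Xander
  - employee 6 (Hank): manager_id=3 -> Jack
  - employee 7 (Dana): manager_id=6 -> Hank
  - employee 8 (Eli): manager_id=4 -> Beth

SQL:
SELECT a.name, b.name AS department, c.name AS manager
FROM employees a
LEFT JOIN departments b ON a.dept_id = b.id
LEFT JOIN employees c ON a.manager_id = c.id

Result:
name   | department | manager
-------+------------+--------
Fiona  | Legal      | NULL   
Xander | NULL       | Fiona  
Jack   | Product    | NULL   
Beth   | Product    | Fiona  
Julia  | Security   | Xander 
Hank   | Operations | Jack   
Dana   | Operations | Hank   
Eli    | Research   | Beth   


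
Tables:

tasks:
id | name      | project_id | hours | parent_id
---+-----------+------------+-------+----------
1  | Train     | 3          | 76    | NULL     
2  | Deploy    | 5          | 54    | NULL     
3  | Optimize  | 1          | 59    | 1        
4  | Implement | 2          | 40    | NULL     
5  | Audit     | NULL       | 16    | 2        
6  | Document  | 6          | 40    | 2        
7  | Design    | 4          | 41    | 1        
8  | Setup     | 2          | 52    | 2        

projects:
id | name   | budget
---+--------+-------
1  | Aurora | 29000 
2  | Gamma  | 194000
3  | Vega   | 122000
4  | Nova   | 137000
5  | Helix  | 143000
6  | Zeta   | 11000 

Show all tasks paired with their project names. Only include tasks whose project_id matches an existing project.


INNER JOIN keeps only tasks rows whose project_id matches an id in projects. Walk through each task:
  - task 1 (Train): project_id=3 -> matches Vega
  - task 2 (Deploy): project_id=5 -> matches Helix
  - task 3 (Optimize): project_id=1 -> matches Aurora
  - task 4 (Implement): project_id=2 -> matches Gamma
  - task 5 (Audit): project_id=NULL, no match -> dropped
  - task 6 (Document): project_id=6 -> matches Zeta
  - task 7 (Design): project_id=4 -> matches Nova
  - task 8 (Setup): project_id=2 -> matches Gamma
So 1 of 8 rows is dropped.

SQL:
SELECT a.name, b.name AS project
FROM tasks a
INNER JOIN projects b ON a.project_id = b.id

Result:
name      | project
----------+--------
Train     | Vega   
Deploy    | Helix  
Optimize  | Aurora 
Implement | Gamma  
Document  | Zeta   
Design    | Nova   
Setup     | Gamma  


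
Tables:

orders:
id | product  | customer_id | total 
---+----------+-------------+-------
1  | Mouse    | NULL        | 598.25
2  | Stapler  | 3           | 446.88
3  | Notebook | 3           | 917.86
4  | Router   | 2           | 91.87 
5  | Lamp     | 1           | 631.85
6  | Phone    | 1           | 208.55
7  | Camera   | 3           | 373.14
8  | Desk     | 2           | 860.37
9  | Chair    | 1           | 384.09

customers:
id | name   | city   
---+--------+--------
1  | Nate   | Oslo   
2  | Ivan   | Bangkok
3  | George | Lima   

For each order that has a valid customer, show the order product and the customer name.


INNER JOIN keeps only orders rows whose customer_id matches an id in customers. Walk through each order:
  - order 1 (Mouse): customer_id=NULL, no match -> dropped
  - order 2 (Stapler): customer_id=3 -> matches George
  - order 3 (Notebook): customer_id=3 -> matches George
  - order 4 (Router): customer_id=2 -> matches Ivan
  - order 5 (Lamp): customer_id=1 -> matches Nate
  - order 6 (Phone): customer_id=1 -> matches Nate
  - order 7 (Camera): customer_id=3 -> matches George
  - order 8 (Desk): customer_id=2 -> matches Ivan
  - order 9 (Chair): customer_id=1 -> matches Nate
So 1 of 9 rows is dropped.

SQL:
SELECT a.product, b.name AS customer
FROM orders a
INNER JOIN customers b ON a.customer_id = b.id

Result:
product  | customer
---------+---------
Stapler  | George  
Notebook | George  
Router   | Ivan    
Lamp     | Nate    
Phone    | Nate    
Camera   | George  
Desk     | Ivan    
Chair    | Nate    


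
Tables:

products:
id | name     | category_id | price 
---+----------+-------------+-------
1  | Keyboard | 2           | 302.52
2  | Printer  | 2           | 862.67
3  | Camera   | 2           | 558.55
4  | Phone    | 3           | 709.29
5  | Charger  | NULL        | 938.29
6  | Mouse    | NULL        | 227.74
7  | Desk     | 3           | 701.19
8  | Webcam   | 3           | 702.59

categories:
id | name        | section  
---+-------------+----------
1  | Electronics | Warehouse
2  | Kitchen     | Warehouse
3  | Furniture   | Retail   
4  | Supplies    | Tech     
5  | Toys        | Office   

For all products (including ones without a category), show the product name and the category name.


LEFT JOIN keeps every row from products (the left table); where category_id has no match in categories, the category columns become NULL. Walk through each product:
  - product 1 (Keyboard): category_id=2 -> matches Kitchen
  - product 2 (Printer): category_id=2 -> matches Kitchen
  - product 3 (Camera): category_id=2 -> matches Kitchen
  - product 4 (Phone): category_id=3 -> matches Furniture
  - product 5 (Charger): category_id=NULL, no match -> kept with NULL
  - product 6 (Mouse): category_id=NULL, no match -> kept with NULL
  - product 7 (Desk): category_id=3 -> matches Furniture
  - product 8 (Webcam): category_id=3 -> matches Furniture
All 8 rows appear; 2 have NULL category.

SQL:
SELECT a.name, b.name AS category
FROM products a
LEFT JOIN categories b ON a.category_id = b.id

Result:
name     | category 
---------+----------
Keyboard | Kitchen  
Printer  | Kitchen  
Camera   | Kitchen  
Phone    | Furniture
Charger  | NULL     
Mouse    | NULL     
Desk     | Furniture
Webcam   | Furniture


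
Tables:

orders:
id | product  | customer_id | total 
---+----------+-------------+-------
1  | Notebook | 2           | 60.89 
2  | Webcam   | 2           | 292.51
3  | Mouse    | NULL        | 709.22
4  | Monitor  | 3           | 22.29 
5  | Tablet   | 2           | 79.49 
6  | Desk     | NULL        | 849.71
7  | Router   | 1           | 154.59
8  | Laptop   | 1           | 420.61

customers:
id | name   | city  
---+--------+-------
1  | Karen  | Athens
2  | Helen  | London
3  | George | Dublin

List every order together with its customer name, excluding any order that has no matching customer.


INNER JOIN keeps only orders rows whose customer_id matches an id in customers. Walk through each order:
  - order 1 (Notebook): customer_id=2 -> matches Helen
  - order 2 (Webcam): customer_id=2 -> matches Helen
  - order 3 (Mouse): customer_id=NULL, no match -> dropped
  - order 4 (Monitor): customer_id=3 -> matches George
  - order 5 (Tablet): customer_id=2 -> matches Helen
  - order 6 (Desk): customer_id=NULL, no match -> dropped
  - order 7 (Router): customer_id=1 -> matches Karen
  - order 8 (Laptop): customer_id=1 -> matches Karen
So 2 of 8 rows are dropped.

SQL:
SELECT a.product, b.name AS customer
FROM orders a
INNER JOIN customers b ON a.customer_id = b.id

Result:
product  | customer
---------+---------
Notebook | Helen   
Webcam   | Helen   
Monitor  | George  
Tablet   | Helen   
Router   | Karen   
Laptop   | Karen   


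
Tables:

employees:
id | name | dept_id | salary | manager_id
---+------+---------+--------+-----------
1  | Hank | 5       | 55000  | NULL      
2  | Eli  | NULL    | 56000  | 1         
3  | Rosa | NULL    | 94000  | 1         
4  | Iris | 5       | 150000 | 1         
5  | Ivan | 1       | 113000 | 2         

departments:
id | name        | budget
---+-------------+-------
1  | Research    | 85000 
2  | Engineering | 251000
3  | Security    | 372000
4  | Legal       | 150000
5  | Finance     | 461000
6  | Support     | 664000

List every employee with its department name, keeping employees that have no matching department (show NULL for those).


LEFT JOIN keeps every row from employees (the left table); where dept_id has no match in departments, the department columns become NULL. Walk through each employee:
  - employee 1 (Hank): dept_id=5 -> matches Finance
  - employee 2 (Eli): dept_id=NULL, no match -> kept with NULL
  - employee 3 (Rosa): dept_id=NULL, no match -> kept with NULL
  - employee 4 (Iris): dept_id=5 -> matches Finance
  - employee 5 (Ivan): dept_id=1 -> matches Research
All 5 rows appear; 2 have NULL department.

SQL:
SELECT a.name, b.name AS department
FROM employees a
LEFT JOIN departments b ON a.dept_id = b.id

Result:
name | department
-----+-----------
Hank | Finance   
Eli  | NULL      
Rosa | NULL      
Iris | Finance   
Ivan | Research  


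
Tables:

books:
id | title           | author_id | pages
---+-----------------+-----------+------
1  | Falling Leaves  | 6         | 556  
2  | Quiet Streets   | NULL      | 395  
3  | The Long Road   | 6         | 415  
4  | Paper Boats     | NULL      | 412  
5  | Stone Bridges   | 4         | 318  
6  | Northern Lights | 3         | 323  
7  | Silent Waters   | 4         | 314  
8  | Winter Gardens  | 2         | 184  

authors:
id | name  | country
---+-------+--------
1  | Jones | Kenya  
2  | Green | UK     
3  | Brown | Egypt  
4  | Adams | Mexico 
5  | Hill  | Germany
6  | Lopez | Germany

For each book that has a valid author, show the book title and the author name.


INNER JOIN keeps only books rows whose author_id matches an id in authors. Walk through each book:
  - book 1 (Falling Leaves): author_id=6 -> matches Lopez
  - book 2 (Quiet Streets): author_id=NULL, no match -> dropped
  - book 3 (The Long Road): author_id=6 -> matches Lopez
  - book 4 (Paper Boats): author_id=NULL, no match -> dropped
  - book 5 (Stone Bridges): author_id=4 -> matches Adams
  - book 6 (Northern Lights): author_id=3 -> matches Brown
  - book 7 (Silent Waters): author_id=4 -> matches Adams
  - book 8 (Winter Gardens): author_id=2 -> matches Green
So 2 of 8 rows are dropped.

SQL:
SELECT a.title, b.name AS author
FROM books a
INNER JOIN authors b ON a.author_id = b.id

Result:
title           | author
----------------+-------
Falling Leaves  | Lopez 
The Long Road   | Lopez 
Stone Bridges   | Adams 
Northern Lights | Brown 
Silent Waters   | Adams 
Winter Gardens  | Green 


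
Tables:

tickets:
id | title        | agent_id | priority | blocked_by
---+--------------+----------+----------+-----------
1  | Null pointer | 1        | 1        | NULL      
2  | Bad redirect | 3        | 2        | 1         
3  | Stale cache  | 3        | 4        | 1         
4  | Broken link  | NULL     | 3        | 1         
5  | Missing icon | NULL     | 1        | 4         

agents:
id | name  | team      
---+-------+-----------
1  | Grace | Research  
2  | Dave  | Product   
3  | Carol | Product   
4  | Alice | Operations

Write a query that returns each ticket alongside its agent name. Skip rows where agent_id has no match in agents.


INNER JOIN keeps only tickets rows whose agent_id matches an id in agents. Walk through each ticket:
  - ticket 1 (Null pointer): agent_id=1 -> matches Grace
  - ticket 2 (Bad redirect): agent_id=3 -> matches Carol
  - ticket 3 (Stale cache): agent_id=3 -> matches Carol
  - ticket 4 (Broken link): agent_id=NULL, no match -> dropped
  - ticket 5 (Missing icon): agent_id=NULL, no match -> dropped
So 2 of 5 rows are dropped.

SQL:
SELECT a.title, b.name AS agent
FROM tickets a
INNER JOIN agents b ON a.agent_id = b.id

Result:
title        | agent
-------------+------
Null pointer | Grace
Bad redirect | Carol
Stale cache  | Carol


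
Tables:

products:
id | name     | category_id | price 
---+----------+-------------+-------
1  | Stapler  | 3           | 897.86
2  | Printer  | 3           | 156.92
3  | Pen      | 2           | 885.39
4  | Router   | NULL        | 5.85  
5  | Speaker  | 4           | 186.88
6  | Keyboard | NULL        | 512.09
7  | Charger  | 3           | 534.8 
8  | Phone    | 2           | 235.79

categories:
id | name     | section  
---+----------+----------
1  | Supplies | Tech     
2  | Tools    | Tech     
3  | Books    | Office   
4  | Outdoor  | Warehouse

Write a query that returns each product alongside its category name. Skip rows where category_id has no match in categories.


INNER JOIN keeps only products rows whose category_id matches an id in categories. Walk through each product:
  - product 1 (Stapler): category_id=3 -> matches Books
  - product 2 (Printer): category_id=3 -> matches Books
  - product 3 (Pen): category_id=2 -> matches Tools
  - product 4 (Router): category_id=NULL, no match -> dropped
  - product 5 (Speaker): category_id=4 -> matches Outdoor
  - product 6 (Keyboard): category_id=NULL, no match -> dropped
  - product 7 (Charger): category_id=3 -> matches Books
  - product 8 (Phone): category_id=2 -> matches Tools
So 2 of 8 rows are dropped.

SQL:
SELECT a.name, b.name AS category
FROM products a
INNER JOIN categories b ON a.category_id = b.id

Result:
name    | category
--------+---------
Stapler | Books   
Printer | Books   
Pen     | Tools   
Speaker | Outdoor 
Charger | Books   
Phone   | Tools   


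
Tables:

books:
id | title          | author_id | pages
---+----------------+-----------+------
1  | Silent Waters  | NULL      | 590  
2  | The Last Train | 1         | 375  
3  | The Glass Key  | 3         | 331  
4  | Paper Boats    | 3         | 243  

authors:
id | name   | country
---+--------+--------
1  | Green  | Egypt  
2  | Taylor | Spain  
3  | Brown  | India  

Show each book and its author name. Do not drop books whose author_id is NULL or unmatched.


LEFT JOIN keeps every row from books (the left table); where author_id has no match in authors, the author columns become NULL. Walk through each book:
  - book 1 (Silent Waters): author_id=NULL, no match -> kept with NULL
  - book 2 (The Last Train): author_id=1 -> matches Green
  - book 3 (The Glass Key): author_id=3 -> matches Brown
  - book 4 (Paper Boats): author_id=3 -> matches Brown
All 4 rows appear; 1 has NULL author.

SQL:
SELECT a.title, b.name AS author
FROM books a
LEFT JOIN authors b ON a.author_id = b.id

Result:
title          | author
---------------+-------
Silent Waters  | NULL  
The Last Train | Green 
The Glass Key  | Brown 
Paper Boats    | Brown 


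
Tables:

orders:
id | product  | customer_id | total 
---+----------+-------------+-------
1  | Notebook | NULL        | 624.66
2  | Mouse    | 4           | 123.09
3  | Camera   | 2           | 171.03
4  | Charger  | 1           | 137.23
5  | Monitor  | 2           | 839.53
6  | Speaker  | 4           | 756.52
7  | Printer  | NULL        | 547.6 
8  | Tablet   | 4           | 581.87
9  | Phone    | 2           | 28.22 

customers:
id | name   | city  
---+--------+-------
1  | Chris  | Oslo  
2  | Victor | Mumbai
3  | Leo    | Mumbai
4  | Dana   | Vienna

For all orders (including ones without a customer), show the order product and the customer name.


LEFT JOIN keeps every row from orders (the left table); where customer_id has no match in customers, the customer columns become NULL. Walk through each order:
  - order 1 (Notebook): customer_id=NULL, no match -> kept with NULL
  - order 2 (Mouse): customer_id=4 -> matches Dana
  - order 3 (Camera): customer_id=2 -> matches Victor
  - order 4 (Charger): customer_id=1 -> matches Chris
  - order 5 (Monitor): customer_id=2 -> matches Victor
  - order 6 (Speaker): customer_id=4 -> matches Dana
  - order 7 (Printer): customer_id=NULL, no match -> kept with NULL
  - order 8 (Tablet): customer_id=4 -> matches Dana
  - order 9 (Phone): customer_id=2 -> matches Victor
All 9 rows appear; 2 have NULL customer.

SQL:
SELECT a.product, b.name AS customer
FROM orders a
LEFT JOIN customers b ON a.customer_id = b.id

Result:
product  | customer
---------+---------
Notebook | NULL    
Mouse    | Dana    
Camera   | Victor  
Charger  | Chris   
Monitor  | Victor  
Speaker  | Dana    
Printer  | NULL    
Tablet   | Dana    
Phone    | Victor  


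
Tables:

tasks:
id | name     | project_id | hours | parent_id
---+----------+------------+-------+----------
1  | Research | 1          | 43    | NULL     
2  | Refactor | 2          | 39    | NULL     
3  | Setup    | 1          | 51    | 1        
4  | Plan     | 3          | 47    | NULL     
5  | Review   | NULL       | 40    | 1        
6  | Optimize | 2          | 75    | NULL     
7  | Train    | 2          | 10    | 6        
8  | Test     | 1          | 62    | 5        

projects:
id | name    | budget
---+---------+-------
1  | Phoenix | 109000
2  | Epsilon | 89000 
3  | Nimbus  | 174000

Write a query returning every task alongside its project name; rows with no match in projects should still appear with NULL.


LEFT JOIN keeps every row from tasks (the left table); where project_id has no match in projects, the project columns become NULL. Walk through each task:
  - task 1 (Research): project_id=1 -> matches Phoenix
  - task 2 (Refactor): project_id=2 -> matches Epsilon
  - task 3 (Setup): project_id=1 -> matches Phoenix
  - task 4 (Plan): project_id=3 -> matches Nimbus
  - task 5 (Review): project_id=NULL, no match -> kept with NULL
  - task 6 (Optimize): project_id=2 -> matches Epsilon
  - task 7 (Train): project_id=2 -> matches Epsilon
  - task 8 (Test): project_id=1 -> matches Phoenix
All 8 rows appear; 1 has NULL project.

SQL:
SELECT a.name, b.name AS project
FROM tasks a
LEFT JOIN projects b ON a.project_id = b.id

Result:
name     | project
---------+--------
Research | Phoenix
Refactor | Epsilon
Setup    | Phoenix
Plan     | Nimbus 
Review   | NULL   
Optimize | Epsilon
Train    | Epsilon
Test     | Phoenix


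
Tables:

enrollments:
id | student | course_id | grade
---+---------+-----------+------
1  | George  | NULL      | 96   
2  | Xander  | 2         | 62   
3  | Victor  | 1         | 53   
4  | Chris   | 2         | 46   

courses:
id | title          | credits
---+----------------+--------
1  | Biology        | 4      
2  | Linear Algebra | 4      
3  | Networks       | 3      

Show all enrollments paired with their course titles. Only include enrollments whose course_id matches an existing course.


INNER JOIN keeps only enrollments rows whose course_id matches an id in courses. Walk through each enrollment:
  - enrollment 1 (George): course_id=NULL, no match -> dropped
  - enrollment 2 (Xander): course_id=2 -> matches Linear Algebra
  - enrollment 3 (Victor): course_id=1 -> matches Biology
  - enrollment 4 (Chris): course_id=2 -> matches Linear Algebra
So 1 of 4 rows is dropped.

SQL:
SELECT a.student, b.title AS course
FROM enrollments a
INNER JOIN courses b ON a.course_id = b.id

Result:
student | course        
--------+---------------
Xander  | Linear Algebra
Victor  | Biology       
Chris   | Linear Algebra


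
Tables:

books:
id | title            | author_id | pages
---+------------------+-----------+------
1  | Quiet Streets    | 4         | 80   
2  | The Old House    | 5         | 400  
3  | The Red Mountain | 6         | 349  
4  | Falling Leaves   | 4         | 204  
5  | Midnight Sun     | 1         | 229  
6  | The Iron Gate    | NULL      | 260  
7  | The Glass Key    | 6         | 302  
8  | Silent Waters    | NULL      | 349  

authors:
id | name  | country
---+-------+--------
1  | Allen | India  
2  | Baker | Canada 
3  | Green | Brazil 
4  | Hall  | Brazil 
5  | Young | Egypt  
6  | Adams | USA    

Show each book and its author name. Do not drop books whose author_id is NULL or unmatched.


LEFT JOIN keeps every row from books (the left table); where author_id has no match in authors, the author columns become NULL. Walk through each book:
  - book 1 (Quiet Streets): author_id=4 -> matches Hall
  - book 2 (The Old House): author_id=5 -> matches Young
  - book 3 (The Red Mountain): author_id=6 -> matches Adams
  - book 4 (Falling Leaves): author_id=4 -> matches Hall
  - book 5 (Midnight Sun): author_id=1 -> matches Allen
  - book 6 (The Iron Gate): author_id=NULL, no match -> kept with NULL
  - book 7 (The Glass Key): author_id=6 -> matches Adams
  - book 8 (Silent Waters): author_id=NULL, no match -> kept with NULL
All 8 rows appear; 2 have NULL author.

SQL:
SELECT a.title, b.name AS author
FROM books a
LEFT JOIN authors b ON a.author_id = b.id

Result:
title            | author
-----------------+-------
Quiet Streets    | Hall  
The Old House    | Young 
The Red Mountain | Adams 
Falling Leaves   | Hall  
Midnight Sun     | Allen 
The Iron Gate    | NULL  
The Glass Key    | Adams 
Silent Waters    | NULL  


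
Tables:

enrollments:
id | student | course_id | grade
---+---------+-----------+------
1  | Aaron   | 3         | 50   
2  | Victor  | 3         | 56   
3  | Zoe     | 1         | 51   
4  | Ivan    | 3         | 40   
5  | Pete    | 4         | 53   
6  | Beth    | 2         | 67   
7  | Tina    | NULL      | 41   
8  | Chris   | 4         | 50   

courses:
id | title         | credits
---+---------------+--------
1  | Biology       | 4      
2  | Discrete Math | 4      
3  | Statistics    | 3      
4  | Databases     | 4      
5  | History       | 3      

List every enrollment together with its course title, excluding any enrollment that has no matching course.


INNER JOIN keeps only enrollments rows whose course_id matches an id in courses. Walk through each enrollment:
  - enrollment 1 (Aaron): course_id=3 -> matches Statistics
  - enrollment 2 (Victor): course_id=3 -> matches Statistics
  - enrollment 3 (Zoe): course_id=1 -> matches Biology
  - enrollment 4 (Ivan): course_id=3 -> matches Statistics
  - enrollment 5 (Pete): course_id=4 -> matches Databases
  - enrollment 6 (Beth): course_id=2 -> matches Discrete Math
  - enrollment 7 (Tina): course_id=NULL, no match -> dropped
  - enrollment 8 (Chris): course_id=4 -> matches Databases
So 1 of 8 rows is dropped.

SQL:
SELECT a.student, b.title AS course
FROM enrollments a
INNER JOIN courses b ON a.course_id = b.id

Result:
student | course       
--------+--------------
Aaron   | Statistics   
Victor  | Statistics   
Zoe     | Biology      
Ivan    | Statistics   
Pete    | Databases    
Beth    | Discrete Math
Chris   | Databases    


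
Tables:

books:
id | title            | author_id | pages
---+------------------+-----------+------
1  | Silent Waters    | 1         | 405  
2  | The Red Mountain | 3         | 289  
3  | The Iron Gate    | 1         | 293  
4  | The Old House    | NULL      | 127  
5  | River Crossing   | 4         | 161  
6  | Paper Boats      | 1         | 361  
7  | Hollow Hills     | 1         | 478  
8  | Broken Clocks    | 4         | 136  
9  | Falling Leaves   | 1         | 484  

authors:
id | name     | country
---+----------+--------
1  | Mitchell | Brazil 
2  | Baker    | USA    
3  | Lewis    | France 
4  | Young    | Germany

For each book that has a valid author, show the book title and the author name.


INNER JOIN keeps only books rows whose author_id matches an id in authors. Walk through each book:
  - book 1 (Silent Waters): author_id=1 -> matches Mitchell
  - book 2 (The Red Mountain): author_id=3 -> matches Lewis
  - book 3 (The Iron Gate): author_id=1 -> matches Mitchell
  - book 4 (The Old House): author_id=NULL, no match -> dropped
  - book 5 (River Crossing): author_id=4 -> matches Young
  - book 6 (Paper Boats): author_id=1 -> matches Mitchell
  - book 7 (Hollow Hills): author_id=1 -> matches Mitchell
  - book 8 (Broken Clocks): author_id=4 -> matches Young
  - book 9 (Falling Leaves): author_id=1 -> matches Mitchell
So 1 of 9 rows is dropped.

SQL:
SELECT a.title, b.name AS author
FROM books a
INNER JOIN authors b ON a.author_id = b.id

Result:
title            | author  
-----------------+---------
Silent Waters    | Mitchell
The Red Mountain | Lewis   
The Iron Gate    | Mitchell
River Crossing   | Young   
Paper Boats      | Mitchell
Hollow Hills     | Mitchell
Broken Clocks    | Young   
Falling Leaves   | Mitchell


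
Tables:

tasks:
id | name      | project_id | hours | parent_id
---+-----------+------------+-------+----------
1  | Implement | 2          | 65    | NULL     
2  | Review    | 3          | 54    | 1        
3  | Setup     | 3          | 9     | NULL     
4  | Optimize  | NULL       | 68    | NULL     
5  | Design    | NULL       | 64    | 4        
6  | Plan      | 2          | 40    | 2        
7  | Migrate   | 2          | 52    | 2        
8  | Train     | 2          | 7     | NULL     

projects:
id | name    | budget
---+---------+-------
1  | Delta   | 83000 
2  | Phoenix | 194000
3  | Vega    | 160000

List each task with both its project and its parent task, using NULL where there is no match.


Two LEFT JOINs from the same base table tasks: one to projects via project_id, one to tasks itself via parent_id. Both are LEFT so every task is preserved.
Match against projects:
  - task 1 (Implement): project_id=2 -> matches Phoenix
  - task 2 (Review): project_id=3 -> matches Vega
  - task 3 (Setup): project_id=3 -> matches Vega
  - task 4 (Optimize): project_id=NULL, no match -> kept with NULL
  - task 5 (Design): project_id=NULL, no match -> kept with NULL
  - task 6 (Plan): project_id=2 -> matches Phoenix
  - task 7 (Migrate): project_id=2 -> matches Phoenix
  - task 8 (Train): project_id=2 -> matches Phoenix
Match against tasks (self):
  - task 1 (Implement): parent_id=NULL -> NULL
  - task 2 (Review): parent_id=1 -> Implement
  - task 3 (Setup): parent_id=NULL -> NULL
  - task 4 (Optimize): parent_id=NULL -> NULL
  - task 5 (Design): parent_id=4 -> Optimize
  - task 6 (Plan): parent_id=2 -> Review
  - task 7 (Migrate): parent_id=2 -> Review
  - task 8 (Train): parent_id=NULL -> NULL

SQL:
SELECT a.name, b.name AS project, c.name AS parent
FROM tasks a
LEFT JOIN projects b ON a.project_id = b.id
LEFT JOIN tasks c ON a.parent_id = c.id

Result:
name      | project | parent   
----------+---------+----------
Implement | Phoenix | NULL     
Review    | Vega    | Implement
Setup     | Vega    | NULL     
Optimize  | NULL    | NULL     
Design    | NULL    | Optimize 
Plan      | Phoenix | Review   
Migrate   | Phoenix | Review   
Train     | Phoenix | NULL     


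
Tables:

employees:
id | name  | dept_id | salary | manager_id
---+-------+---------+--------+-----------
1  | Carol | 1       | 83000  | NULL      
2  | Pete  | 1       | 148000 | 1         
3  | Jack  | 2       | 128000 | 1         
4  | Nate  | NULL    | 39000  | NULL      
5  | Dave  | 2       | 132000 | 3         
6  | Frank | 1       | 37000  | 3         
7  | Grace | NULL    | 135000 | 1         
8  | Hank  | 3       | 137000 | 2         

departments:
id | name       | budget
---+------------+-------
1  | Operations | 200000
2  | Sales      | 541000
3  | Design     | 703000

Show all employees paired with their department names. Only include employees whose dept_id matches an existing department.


INNER JOIN keeps only employees rows whose dept_id matches an id in departments. Walk through each employee:
  - employee 1 (Carol): dept_id=1 -> matches Operations
  - employee 2 (Pete): dept_id=1 -> matches Operations
  - employee 3 (Jack): dept_id=2 -> matches Sales
  - employee 4 (Nate): dept_id=NULL, no match -> dropped
  - employee 5 (Dave): dept_id=2 -> matches Sales
  - employee 6 (Frank): dept_id=1 -> matches Operations
  - employee 7 (Grace): dept_id=NULL, no match -> dropped
  - employee 8 (Hank): dept_id=3 -> matches Design
So 2 of 8 rows are dropped.

SQL:
SELECT a.name, b.name AS department
FROM employees a
INNER JOIN departments b ON a.dept_id = b.id

Result:
name  | department
------+-----------
Carol | Operations
Pete  | Operations
Jack  | Sales     
Dave  | Sales     
Frank | Operations
Hank  | Design    


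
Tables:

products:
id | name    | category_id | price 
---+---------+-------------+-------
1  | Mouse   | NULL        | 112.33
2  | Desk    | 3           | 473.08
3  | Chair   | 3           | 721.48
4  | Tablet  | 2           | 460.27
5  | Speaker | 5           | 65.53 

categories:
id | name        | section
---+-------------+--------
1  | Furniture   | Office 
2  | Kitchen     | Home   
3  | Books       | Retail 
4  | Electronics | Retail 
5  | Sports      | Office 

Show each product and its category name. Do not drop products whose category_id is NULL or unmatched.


LEFT JOIN keeps every row from products (the left table); where category_id has no match in categories, the category columns become NULL. Walk through each product:
  - product 1 (Mouse): category_id=NULL, no match -> kept with NULL
  - product 2 (Desk): category_id=3 -> matches Books
  - product 3 (Chair): category_id=3 -> matches Books
  - product 4 (Tablet): category_id=2 -> matches Kitchen
  - product 5 (Speaker): category_id=5 -> matches Sports
All 5 rows appear; 1 has NULL category.

SQL:
SELECT a.name, b.name AS category
FROM products a
LEFT JOIN categories b ON a.category_id = b.id

Result:
name    | category
--------+---------
Mouse   | NULL    
Desk    | Books   
Chair   | Books   
Tablet  | Kitchen 
Speaker | Sports  


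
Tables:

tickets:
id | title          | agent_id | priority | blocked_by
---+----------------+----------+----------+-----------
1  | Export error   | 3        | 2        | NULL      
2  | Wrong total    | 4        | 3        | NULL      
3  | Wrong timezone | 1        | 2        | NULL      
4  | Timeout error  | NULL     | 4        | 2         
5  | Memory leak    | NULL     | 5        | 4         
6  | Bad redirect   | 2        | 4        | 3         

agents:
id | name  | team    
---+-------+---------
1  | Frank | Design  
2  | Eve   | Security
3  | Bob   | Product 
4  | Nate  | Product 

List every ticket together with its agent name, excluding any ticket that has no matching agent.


INNER JOIN keeps only tickets rows whose agent_id matches an id in agents. Walk through each ticket:
  - ticket 1 (Export error): agent_id=3 -> matches Bob
  - ticket 2 (Wrong total): agent_id=4 -> matches Nate
  - ticket 3 (Wrong timezone): agent_id=1 -> matches Frank
  - ticket 4 (Timeout error): agent_id=NULL, no match -> dropped
  - ticket 5 (Memory leak): agent_id=NULL, no match -> dropped
  - ticket 6 (Bad redirect): agent_id=2 -> matches Eve
So 2 of 6 rows are dropped.

SQL:
SELECT a.title, b.name AS agent
FROM tickets a
INNER JOIN agents b ON a.agent_id = b.id

Result:
title          | agent
---------------+------
Export error   | Bob  
Wrong total    | Nate 
Wrong timezone | Frank
Bad redirect   | Eve  


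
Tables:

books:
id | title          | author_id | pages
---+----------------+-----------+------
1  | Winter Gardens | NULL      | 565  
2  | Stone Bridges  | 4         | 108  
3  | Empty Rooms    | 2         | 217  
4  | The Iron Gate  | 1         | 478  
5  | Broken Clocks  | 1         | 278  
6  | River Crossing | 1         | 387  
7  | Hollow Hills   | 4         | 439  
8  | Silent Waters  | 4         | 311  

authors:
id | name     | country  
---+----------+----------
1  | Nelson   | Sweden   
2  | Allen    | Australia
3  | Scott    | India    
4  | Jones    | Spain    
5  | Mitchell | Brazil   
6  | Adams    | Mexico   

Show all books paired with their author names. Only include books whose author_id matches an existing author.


INNER JOIN keeps only books rows whose author_id matches an id in authors. Walk through each book:
  - book 1 (Winter Gardens): author_id=NULL, no match -> dropped
  - book 2 (Stone Bridges): author_id=4 -> matches Jones
  - book 3 (Empty Rooms): author_id=2 -> matches Allen
  - book 4 (The Iron Gate): author_id=1 -> matches Nelson
  - book 5 (Broken Clocks): author_id=1 -> matches Nelson
  - book 6 (River Crossing): author_id=1 -> matches Nelson
  - book 7 (Hollow Hills): author_id=4 -> matches Jones
  - book 8 (Silent Waters): author_id=4 -> matches Jones
So 1 of 8 rows is dropped.

SQL:
SELECT a.title, b.name AS author
FROM books a
INNER JOIN authors b ON a.author_id = b.id

Result:
title          | author
---------------+-------
Stone Bridges  | Jones 
Empty Rooms    | Allen 
The Iron Gate  | Nelson
Broken Clocks  | Nelson
River Crossing | Nelson
Hollow Hills   | Jones 
Silent Waters  | Jones 


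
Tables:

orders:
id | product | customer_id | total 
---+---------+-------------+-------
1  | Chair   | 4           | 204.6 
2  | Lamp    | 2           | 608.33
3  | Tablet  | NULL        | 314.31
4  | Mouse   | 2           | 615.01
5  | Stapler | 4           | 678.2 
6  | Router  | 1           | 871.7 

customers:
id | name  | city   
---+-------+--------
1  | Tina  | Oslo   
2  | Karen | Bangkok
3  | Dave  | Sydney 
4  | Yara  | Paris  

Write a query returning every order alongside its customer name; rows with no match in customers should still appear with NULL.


LEFT JOIN keeps every row from orders (the left table); where customer_id has no match in customers, the customer columns become NULL. Walk through each order:
  - order 1 (Chair): customer_id=4 -> matches Yara
  - order 2 (Lamp): customer_id=2 -> matches Karen
  - order 3 (Tablet): customer_id=NULL, no match -> kept with NULL
  - order 4 (Mouse): customer_id=2 -> matches Karen
  - order 5 (Stapler): customer_id=4 -> matches Yara
  - order 6 (Router): customer_id=1 -> matches Tina
All 6 rows appear; 1 has NULL customer.

SQL:
SELECT a.product, b.name AS customer
FROM orders a
LEFT JOIN customers b ON a.customer_id = b.id

Result:
product | customer
--------+---------
Chair   | Yara    
Lamp    | Karen   
Tablet  | NULL    
Mouse   | Karen   
Stapler | Yara    
Router  | Tina    
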